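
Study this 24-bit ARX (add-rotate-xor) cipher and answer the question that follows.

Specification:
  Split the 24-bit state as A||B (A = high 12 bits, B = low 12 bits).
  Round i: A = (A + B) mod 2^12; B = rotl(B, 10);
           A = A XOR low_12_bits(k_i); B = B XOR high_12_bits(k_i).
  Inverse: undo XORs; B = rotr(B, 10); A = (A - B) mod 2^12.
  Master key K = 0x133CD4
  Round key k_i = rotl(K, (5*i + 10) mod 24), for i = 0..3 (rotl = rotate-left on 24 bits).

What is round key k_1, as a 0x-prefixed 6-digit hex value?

0x6A099E

K = 0x133CD4
k_0 = rotl(K, (5*0+10) mod 24) = rotl(K, 10) = 0xF3504C
k_1 = rotl(K, (5*1+10) mod 24) = rotl(K, 15) = 0x6A099E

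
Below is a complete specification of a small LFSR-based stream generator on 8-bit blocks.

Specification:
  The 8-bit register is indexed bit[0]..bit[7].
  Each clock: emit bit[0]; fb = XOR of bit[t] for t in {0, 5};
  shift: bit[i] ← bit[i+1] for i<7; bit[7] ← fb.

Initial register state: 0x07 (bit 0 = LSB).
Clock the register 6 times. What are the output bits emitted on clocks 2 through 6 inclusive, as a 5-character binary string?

reg_0 = 0x07
clock 1: out=1, reg = 0x83
clock 2: out=1, reg = 0xC1
clock 3: out=1, reg = 0xE0
clock 4: out=0, reg = 0xF0
clock 5: out=0, reg = 0xF8
clock 6: out=0, reg = 0xFC

11000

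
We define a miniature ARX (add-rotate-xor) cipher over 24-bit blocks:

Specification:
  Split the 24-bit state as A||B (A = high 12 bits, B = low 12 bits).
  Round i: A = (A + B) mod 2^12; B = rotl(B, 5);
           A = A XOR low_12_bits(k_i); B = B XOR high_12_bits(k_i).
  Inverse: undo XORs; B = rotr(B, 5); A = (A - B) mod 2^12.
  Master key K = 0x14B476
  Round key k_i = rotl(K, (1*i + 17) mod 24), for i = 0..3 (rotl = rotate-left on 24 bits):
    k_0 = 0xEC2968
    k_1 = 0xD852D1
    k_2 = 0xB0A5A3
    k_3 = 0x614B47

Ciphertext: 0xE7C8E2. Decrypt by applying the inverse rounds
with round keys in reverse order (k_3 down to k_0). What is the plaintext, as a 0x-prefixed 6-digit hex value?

0x807D6E

s_0 = ciphertext = 0xE7C8E2
s_1 = InvRound(s_0, k_3) = 0x9C4B77
s_2 = InvRound(s_1, k_2) = 0xDE4E83
s_3 = InvRound(s_2, k_1) = 0xC1D318
s_4 = InvRound(s_3, k_0) = 0x807D6E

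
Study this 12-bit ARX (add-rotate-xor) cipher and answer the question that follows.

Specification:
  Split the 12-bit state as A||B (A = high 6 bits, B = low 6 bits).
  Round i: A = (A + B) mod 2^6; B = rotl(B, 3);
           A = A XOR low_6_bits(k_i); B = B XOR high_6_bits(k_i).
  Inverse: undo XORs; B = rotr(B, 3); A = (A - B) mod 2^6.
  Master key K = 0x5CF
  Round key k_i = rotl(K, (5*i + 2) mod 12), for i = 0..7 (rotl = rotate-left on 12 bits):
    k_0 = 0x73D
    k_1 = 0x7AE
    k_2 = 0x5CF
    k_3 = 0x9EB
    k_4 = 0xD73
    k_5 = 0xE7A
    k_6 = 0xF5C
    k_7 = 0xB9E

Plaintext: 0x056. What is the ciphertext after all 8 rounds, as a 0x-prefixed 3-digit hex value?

s_0 = plaintext = 0x056
s_1 = Round(s_0, k_0) = 0xAAE
s_2 = Round(s_1, k_1) = 0xDAB
s_3 = Round(s_2, k_2) = 0xB8A
s_4 = Round(s_3, k_3) = 0x4F6
s_5 = Round(s_4, k_4) = 0xE83
s_6 = Round(s_5, k_5) = 0x1E1
s_7 = Round(s_6, k_6) = 0xD31
s_8 = Round(s_7, k_7) = 0xEE0

0xEE0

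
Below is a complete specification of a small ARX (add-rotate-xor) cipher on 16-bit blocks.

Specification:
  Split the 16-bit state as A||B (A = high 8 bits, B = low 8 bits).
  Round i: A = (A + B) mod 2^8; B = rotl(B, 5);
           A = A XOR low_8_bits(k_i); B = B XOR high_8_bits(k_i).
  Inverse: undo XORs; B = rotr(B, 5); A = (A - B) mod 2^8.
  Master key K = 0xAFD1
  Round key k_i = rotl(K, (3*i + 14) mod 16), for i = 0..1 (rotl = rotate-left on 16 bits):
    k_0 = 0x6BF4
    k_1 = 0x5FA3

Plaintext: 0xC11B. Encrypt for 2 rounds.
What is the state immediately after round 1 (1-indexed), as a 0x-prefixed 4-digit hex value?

0x2808

s_0 = plaintext = 0xC11B
s_1 = Round(s_0, k_0) = 0x2808
s_2 = Round(s_1, k_1) = 0x935E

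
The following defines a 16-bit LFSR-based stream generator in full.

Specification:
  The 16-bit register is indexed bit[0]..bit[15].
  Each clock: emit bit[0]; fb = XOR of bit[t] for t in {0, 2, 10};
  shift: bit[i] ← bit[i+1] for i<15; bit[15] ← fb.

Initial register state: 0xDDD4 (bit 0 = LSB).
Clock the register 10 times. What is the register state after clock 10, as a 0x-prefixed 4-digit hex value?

reg_0 = 0xDDD4
clock 1: out=0, reg = 0x6EEA
clock 2: out=0, reg = 0xB775
clock 3: out=1, reg = 0xDBBA
clock 4: out=0, reg = 0x6DDD
clock 5: out=1, reg = 0xB6EE
clock 6: out=0, reg = 0x5B77
clock 7: out=1, reg = 0x2DBB
clock 8: out=1, reg = 0x16DD
clock 9: out=1, reg = 0x8B6E
clock 10: out=0, reg = 0xC5B7

0xC5B7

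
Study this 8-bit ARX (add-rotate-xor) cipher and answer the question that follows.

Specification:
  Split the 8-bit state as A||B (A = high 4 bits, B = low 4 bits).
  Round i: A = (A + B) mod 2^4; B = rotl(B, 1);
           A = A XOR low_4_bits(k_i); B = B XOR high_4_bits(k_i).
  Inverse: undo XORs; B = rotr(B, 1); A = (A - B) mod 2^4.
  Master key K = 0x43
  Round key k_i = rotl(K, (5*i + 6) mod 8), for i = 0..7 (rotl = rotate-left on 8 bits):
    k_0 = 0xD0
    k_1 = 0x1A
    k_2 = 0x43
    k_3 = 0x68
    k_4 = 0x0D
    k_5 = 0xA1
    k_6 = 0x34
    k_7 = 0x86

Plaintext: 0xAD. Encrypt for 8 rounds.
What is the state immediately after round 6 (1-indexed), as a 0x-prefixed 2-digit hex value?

0xCC

s_0 = plaintext = 0xAD
s_1 = Round(s_0, k_0) = 0x76
s_2 = Round(s_1, k_1) = 0x7D
s_3 = Round(s_2, k_2) = 0x7F
s_4 = Round(s_3, k_3) = 0xE9
s_5 = Round(s_4, k_4) = 0xA3
s_6 = Round(s_5, k_5) = 0xCC
s_7 = Round(s_6, k_6) = 0xCA
s_8 = Round(s_7, k_7) = 0x0D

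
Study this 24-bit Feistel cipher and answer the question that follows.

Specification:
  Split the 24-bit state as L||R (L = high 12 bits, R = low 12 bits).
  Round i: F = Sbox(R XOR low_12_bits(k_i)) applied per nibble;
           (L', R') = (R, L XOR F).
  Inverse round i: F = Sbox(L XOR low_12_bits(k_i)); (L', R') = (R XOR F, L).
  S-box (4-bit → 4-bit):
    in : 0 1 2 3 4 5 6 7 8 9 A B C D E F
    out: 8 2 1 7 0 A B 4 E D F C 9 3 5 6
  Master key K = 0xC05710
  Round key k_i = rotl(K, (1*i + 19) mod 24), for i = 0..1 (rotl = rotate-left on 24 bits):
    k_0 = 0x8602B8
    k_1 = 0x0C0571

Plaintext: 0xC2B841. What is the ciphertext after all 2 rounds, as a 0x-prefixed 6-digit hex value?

0x346335

s_0 = plaintext = 0xC2B841
s_1 = Round(s_0, k_0) = 0x841346
s_2 = Round(s_1, k_1) = 0x346335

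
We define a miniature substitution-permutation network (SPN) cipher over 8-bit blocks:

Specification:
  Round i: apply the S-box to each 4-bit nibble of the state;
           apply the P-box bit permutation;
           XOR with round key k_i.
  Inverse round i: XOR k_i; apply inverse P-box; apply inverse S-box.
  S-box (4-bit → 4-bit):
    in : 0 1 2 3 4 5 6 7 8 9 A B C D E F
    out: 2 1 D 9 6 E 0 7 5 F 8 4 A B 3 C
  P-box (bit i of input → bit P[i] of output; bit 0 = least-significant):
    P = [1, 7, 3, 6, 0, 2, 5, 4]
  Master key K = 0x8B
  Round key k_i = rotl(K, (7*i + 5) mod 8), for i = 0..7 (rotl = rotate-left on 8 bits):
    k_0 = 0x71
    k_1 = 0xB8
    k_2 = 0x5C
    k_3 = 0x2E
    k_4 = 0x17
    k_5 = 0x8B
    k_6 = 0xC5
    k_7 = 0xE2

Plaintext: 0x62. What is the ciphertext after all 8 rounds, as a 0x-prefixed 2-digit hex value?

0xC0

s_0 = plaintext = 0x62
s_1 = Round(s_0, k_0) = 0x3B
s_2 = Round(s_1, k_1) = 0xA1
s_3 = Round(s_2, k_2) = 0x4E
s_4 = Round(s_3, k_3) = 0x88
s_5 = Round(s_4, k_4) = 0x3C
s_6 = Round(s_5, k_5) = 0x5A
s_7 = Round(s_6, k_6) = 0xB1
s_8 = Round(s_7, k_7) = 0xC0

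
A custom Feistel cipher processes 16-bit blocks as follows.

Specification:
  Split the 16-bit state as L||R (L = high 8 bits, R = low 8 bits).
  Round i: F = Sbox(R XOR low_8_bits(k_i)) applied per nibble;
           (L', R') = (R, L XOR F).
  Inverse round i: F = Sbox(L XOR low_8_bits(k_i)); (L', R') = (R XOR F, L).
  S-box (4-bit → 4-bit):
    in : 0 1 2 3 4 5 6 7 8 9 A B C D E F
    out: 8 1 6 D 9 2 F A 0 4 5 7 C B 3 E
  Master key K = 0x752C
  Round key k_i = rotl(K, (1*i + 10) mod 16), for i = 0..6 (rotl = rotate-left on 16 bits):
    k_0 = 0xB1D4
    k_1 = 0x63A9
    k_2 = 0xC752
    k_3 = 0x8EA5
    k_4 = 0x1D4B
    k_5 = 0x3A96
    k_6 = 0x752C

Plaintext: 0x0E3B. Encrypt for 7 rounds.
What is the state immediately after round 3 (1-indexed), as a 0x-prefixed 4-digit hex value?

0x7F5B

s_0 = plaintext = 0x0E3B
s_1 = Round(s_0, k_0) = 0x3B30
s_2 = Round(s_1, k_1) = 0x307F
s_3 = Round(s_2, k_2) = 0x7F5B
s_4 = Round(s_3, k_3) = 0x5B9C
s_5 = Round(s_4, k_4) = 0x9CE1
s_6 = Round(s_5, k_5) = 0xE136
s_7 = Round(s_6, k_6) = 0x36F4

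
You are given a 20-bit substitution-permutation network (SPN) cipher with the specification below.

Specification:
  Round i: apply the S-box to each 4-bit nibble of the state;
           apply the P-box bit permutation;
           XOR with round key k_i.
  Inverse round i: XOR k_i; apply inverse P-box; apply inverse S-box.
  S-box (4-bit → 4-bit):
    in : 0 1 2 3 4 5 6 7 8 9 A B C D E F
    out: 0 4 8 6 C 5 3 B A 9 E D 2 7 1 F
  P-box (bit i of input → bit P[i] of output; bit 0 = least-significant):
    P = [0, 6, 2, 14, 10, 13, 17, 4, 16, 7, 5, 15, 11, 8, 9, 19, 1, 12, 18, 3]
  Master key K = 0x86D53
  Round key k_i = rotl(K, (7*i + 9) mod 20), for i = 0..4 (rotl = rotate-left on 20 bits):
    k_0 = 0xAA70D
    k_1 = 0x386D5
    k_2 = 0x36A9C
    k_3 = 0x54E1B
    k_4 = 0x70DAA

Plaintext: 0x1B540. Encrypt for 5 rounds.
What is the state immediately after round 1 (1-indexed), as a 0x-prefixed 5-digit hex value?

s_0 = plaintext = 0x1B540
s_1 = Round(s_0, k_0) = 0x5AD3D
s_2 = Round(s_1, k_1) = 0xCA532
s_3 = Round(s_2, k_2) = 0x819BC
s_4 = Round(s_3, k_3) = 0x6D843
s_5 = Round(s_4, k_4) = 0x5967C

0x5AD3D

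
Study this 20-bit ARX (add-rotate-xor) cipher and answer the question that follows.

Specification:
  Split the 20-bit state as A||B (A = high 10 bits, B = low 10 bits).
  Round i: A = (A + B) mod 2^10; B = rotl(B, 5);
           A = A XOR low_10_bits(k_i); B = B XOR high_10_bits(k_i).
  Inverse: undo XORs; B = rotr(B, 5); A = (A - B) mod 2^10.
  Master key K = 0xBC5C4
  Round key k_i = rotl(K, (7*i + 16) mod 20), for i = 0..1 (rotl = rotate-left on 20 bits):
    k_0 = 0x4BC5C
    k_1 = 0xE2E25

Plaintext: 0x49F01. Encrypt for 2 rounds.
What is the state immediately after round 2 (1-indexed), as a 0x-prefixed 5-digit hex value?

s_0 = plaintext = 0x49F01
s_1 = Round(s_0, k_0) = 0x1D117
s_2 = Round(s_1, k_1) = 0xEB963

0xEB963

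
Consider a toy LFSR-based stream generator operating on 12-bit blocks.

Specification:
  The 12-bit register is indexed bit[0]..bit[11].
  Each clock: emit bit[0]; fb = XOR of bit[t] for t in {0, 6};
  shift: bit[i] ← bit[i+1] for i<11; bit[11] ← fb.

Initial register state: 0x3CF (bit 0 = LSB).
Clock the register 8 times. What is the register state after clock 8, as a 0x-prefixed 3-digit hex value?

reg_0 = 0x3CF
clock 1: out=1, reg = 0x1E7
clock 2: out=1, reg = 0x0F3
clock 3: out=1, reg = 0x079
clock 4: out=1, reg = 0x03C
clock 5: out=0, reg = 0x01E
clock 6: out=0, reg = 0x00F
clock 7: out=1, reg = 0x807
clock 8: out=1, reg = 0xC03

0xC03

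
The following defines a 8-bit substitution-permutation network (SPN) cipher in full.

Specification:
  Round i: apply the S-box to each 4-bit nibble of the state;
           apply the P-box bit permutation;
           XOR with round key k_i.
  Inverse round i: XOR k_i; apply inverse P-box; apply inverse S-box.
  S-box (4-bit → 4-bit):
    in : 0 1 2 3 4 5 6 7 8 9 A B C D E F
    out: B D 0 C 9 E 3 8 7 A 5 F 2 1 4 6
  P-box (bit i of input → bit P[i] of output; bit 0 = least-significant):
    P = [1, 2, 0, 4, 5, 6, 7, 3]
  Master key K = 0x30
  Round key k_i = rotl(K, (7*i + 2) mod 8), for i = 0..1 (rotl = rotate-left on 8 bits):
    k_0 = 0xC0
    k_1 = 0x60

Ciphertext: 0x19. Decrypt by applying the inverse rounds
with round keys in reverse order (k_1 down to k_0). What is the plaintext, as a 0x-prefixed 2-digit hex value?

s_0 = ciphertext = 0x19
s_1 = InvRound(s_0, k_1) = 0x03
s_2 = InvRound(s_1, k_0) = 0xFA

0xFA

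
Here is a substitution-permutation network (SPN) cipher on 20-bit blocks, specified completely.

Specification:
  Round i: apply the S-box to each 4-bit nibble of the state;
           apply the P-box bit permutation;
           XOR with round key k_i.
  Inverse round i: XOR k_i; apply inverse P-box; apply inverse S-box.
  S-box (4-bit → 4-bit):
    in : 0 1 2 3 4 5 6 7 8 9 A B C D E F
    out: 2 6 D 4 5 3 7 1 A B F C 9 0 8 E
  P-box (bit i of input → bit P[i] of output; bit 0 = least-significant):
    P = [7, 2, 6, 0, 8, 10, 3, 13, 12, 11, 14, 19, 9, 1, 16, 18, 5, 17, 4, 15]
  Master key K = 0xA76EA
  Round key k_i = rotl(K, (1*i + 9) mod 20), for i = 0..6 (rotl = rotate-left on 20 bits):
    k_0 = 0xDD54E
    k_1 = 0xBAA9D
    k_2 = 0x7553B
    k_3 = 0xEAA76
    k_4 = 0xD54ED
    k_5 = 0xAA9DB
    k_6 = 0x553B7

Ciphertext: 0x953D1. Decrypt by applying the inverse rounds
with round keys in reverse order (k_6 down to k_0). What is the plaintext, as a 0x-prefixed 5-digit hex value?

s_0 = ciphertext = 0x953D1
s_1 = InvRound(s_0, k_6) = 0x78ED1
s_2 = InvRound(s_1, k_5) = 0xDAEAD
s_3 = InvRound(s_2, k_4) = 0xE76E3
s_4 = InvRound(s_3, k_3) = 0xBD609
s_5 = InvRound(s_4, k_2) = 0x29E7D
s_6 = InvRound(s_5, k_1) = 0x73C84
s_7 = InvRound(s_6, k_0) = 0x80F24

0x80F24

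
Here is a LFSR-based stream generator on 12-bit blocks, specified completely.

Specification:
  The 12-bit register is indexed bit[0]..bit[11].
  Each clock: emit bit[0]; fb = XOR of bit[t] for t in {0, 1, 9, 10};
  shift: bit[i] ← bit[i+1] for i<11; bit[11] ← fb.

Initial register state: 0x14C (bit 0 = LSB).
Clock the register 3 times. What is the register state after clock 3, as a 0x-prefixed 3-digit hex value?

0x429

reg_0 = 0x14C
clock 1: out=0, reg = 0x0A6
clock 2: out=0, reg = 0x853
clock 3: out=1, reg = 0x429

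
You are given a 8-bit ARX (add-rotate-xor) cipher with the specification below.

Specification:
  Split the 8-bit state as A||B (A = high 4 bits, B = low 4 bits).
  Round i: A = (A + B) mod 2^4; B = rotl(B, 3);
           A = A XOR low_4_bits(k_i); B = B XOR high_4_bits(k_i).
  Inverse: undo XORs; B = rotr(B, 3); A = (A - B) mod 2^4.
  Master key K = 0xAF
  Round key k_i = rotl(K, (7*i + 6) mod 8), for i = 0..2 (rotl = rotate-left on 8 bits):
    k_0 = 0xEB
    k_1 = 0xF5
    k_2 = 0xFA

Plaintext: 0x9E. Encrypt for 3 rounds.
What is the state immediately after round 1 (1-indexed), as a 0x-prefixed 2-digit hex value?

s_0 = plaintext = 0x9E
s_1 = Round(s_0, k_0) = 0xC9
s_2 = Round(s_1, k_1) = 0x03
s_3 = Round(s_2, k_2) = 0x96

0xC9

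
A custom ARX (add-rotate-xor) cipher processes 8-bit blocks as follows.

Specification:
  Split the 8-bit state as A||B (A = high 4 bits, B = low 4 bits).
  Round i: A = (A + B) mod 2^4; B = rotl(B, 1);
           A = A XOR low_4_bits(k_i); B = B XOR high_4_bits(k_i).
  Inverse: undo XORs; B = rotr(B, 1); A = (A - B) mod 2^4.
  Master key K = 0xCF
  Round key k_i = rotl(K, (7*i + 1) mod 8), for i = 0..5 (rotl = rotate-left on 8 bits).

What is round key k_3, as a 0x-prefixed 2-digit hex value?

K = 0xCF
k_0 = rotl(K, (7*0+1) mod 8) = rotl(K, 1) = 0x9F
k_1 = rotl(K, (7*1+1) mod 8) = rotl(K, 0) = 0xCF
k_2 = rotl(K, (7*2+1) mod 8) = rotl(K, 7) = 0xE7
k_3 = rotl(K, (7*3+1) mod 8) = rotl(K, 6) = 0xF3

0xF3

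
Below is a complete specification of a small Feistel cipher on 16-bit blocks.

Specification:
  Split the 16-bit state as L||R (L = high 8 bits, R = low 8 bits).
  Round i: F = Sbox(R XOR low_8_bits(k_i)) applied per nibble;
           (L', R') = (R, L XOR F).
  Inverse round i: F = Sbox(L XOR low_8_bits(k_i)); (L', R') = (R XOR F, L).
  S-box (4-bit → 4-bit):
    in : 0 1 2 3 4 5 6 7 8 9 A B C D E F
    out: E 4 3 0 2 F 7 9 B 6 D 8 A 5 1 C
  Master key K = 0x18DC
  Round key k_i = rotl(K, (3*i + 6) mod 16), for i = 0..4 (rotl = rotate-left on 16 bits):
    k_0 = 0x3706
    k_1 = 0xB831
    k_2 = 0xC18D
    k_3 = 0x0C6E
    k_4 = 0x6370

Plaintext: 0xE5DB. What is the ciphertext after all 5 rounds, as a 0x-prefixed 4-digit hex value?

0xCA2E

s_0 = plaintext = 0xE5DB
s_1 = Round(s_0, k_0) = 0xDBB0
s_2 = Round(s_1, k_1) = 0xB06F
s_3 = Round(s_2, k_2) = 0x6FA3
s_4 = Round(s_3, k_3) = 0xA3CA
s_5 = Round(s_4, k_4) = 0xCA2E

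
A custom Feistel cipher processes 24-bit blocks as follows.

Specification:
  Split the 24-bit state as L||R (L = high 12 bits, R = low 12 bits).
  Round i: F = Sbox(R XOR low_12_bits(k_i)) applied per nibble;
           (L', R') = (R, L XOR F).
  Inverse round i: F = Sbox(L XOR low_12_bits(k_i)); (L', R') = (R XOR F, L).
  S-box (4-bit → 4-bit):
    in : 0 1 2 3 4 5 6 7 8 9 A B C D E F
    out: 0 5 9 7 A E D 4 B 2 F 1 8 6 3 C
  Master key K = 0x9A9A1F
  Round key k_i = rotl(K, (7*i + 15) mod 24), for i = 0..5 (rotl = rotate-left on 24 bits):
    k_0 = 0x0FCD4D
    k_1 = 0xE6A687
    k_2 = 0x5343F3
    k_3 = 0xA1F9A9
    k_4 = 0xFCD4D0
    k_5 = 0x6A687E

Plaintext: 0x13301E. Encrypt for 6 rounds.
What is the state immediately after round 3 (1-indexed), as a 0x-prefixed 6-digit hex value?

s_0 = plaintext = 0x13301E
s_1 = Round(s_0, k_0) = 0x01E7D4
s_2 = Round(s_1, k_1) = 0x7D45F9
s_3 = Round(s_2, k_2) = 0x5F9ADB
s_4 = Round(s_3, k_3) = 0xADB2B0
s_5 = Round(s_4, k_4) = 0x2B070B
s_6 = Round(s_5, k_5) = 0x70BEFE

0x5F9ADB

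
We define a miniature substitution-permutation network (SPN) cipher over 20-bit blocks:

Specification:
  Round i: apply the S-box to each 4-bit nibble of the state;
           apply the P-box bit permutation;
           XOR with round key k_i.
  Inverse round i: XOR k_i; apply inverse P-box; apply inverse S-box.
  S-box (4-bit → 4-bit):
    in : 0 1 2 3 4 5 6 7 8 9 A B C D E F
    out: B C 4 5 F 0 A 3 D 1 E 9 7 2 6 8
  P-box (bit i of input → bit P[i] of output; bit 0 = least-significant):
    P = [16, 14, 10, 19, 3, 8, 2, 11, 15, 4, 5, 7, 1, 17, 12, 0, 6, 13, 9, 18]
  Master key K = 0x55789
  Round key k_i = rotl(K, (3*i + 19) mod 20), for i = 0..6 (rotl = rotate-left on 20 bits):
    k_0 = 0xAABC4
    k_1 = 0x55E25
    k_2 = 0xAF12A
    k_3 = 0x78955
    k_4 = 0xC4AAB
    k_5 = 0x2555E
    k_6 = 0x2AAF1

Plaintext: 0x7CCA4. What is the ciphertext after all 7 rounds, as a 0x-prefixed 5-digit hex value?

0xA8A38

s_0 = plaintext = 0x7CCA4
s_1 = Round(s_0, k_0) = 0x156B2
s_2 = Round(s_1, k_1) = 0x150BD
s_3 = Round(s_2, k_2) = 0xE3BB2
s_4 = Round(s_3, k_3) = 0x737DF
s_5 = Round(s_4, k_4) = 0x4FBF9
s_6 = Round(s_5, k_5) = 0x7FF9F
s_7 = Round(s_6, k_6) = 0xA8A38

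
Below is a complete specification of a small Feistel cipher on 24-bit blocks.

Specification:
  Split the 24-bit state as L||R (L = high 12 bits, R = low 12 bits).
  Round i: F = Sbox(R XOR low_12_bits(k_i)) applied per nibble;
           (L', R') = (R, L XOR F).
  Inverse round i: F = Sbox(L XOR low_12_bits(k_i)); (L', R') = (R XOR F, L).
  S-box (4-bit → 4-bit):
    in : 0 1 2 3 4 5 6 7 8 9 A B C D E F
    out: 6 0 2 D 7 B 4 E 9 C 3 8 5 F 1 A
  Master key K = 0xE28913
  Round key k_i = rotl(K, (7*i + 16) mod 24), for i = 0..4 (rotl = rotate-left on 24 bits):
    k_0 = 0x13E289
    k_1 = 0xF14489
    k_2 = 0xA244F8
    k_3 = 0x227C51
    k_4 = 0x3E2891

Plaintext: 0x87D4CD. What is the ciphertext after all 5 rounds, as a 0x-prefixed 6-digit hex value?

0x8126AE

s_0 = plaintext = 0x87D4CD
s_1 = Round(s_0, k_0) = 0x4CDC0A
s_2 = Round(s_1, k_1) = 0xC0AD50
s_3 = Round(s_2, k_2) = 0xD50033
s_4 = Round(s_3, k_3) = 0x033812
s_5 = Round(s_4, k_4) = 0x8126AE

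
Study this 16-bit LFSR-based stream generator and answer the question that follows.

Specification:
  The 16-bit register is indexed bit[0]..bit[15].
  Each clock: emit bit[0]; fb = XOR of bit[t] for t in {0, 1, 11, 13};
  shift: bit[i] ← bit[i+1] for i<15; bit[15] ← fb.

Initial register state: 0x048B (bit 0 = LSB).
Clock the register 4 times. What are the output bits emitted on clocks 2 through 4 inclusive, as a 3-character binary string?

reg_0 = 0x048B
clock 1: out=1, reg = 0x0245
clock 2: out=1, reg = 0x8122
clock 3: out=0, reg = 0xC091
clock 4: out=1, reg = 0xE048

101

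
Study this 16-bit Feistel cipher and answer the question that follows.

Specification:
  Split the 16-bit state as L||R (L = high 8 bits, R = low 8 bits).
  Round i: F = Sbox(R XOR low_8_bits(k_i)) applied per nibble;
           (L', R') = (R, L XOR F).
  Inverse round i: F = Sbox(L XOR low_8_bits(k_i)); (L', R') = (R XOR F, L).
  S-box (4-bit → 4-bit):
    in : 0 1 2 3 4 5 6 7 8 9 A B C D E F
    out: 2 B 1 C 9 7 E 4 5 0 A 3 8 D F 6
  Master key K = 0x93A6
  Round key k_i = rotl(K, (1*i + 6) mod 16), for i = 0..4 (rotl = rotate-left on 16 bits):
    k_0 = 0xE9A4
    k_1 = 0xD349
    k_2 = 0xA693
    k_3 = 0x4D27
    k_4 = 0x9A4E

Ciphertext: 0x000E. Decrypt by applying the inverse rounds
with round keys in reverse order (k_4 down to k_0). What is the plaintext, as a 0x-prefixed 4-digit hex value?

0xE179

s_0 = ciphertext = 0x000E
s_1 = InvRound(s_0, k_4) = 0x9100
s_2 = InvRound(s_1, k_3) = 0x3E91
s_3 = InvRound(s_2, k_2) = 0x3C3E
s_4 = InvRound(s_3, k_1) = 0x793C
s_5 = InvRound(s_4, k_0) = 0xE179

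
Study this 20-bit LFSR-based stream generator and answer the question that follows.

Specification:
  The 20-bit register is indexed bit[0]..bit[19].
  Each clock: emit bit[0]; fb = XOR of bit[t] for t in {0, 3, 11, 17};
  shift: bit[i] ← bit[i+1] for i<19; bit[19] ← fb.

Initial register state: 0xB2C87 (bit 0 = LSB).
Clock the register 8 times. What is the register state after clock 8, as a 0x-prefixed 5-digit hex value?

reg_0 = 0xB2C87
clock 1: out=1, reg = 0xD9643
clock 2: out=1, reg = 0xECB21
clock 3: out=1, reg = 0xF6590
clock 4: out=0, reg = 0xFB2C8
clock 5: out=0, reg = 0x7D964
clock 6: out=0, reg = 0x3ECB2
clock 7: out=0, reg = 0x1F659
clock 8: out=1, reg = 0x0FB2C

0x0FB2C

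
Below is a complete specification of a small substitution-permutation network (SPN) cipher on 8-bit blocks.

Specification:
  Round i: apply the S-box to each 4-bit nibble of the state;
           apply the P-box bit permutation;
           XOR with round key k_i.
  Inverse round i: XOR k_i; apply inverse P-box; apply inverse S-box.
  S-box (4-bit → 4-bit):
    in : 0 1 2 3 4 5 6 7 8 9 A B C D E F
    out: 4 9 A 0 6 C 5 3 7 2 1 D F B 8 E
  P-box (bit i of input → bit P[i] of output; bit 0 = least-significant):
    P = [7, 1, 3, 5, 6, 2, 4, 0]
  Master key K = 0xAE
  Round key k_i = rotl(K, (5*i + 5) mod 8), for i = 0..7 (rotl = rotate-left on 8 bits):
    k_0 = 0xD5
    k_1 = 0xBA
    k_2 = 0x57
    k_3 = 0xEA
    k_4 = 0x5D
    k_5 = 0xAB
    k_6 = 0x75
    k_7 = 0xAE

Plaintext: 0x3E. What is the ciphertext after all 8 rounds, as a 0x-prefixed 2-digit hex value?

s_0 = plaintext = 0x3E
s_1 = Round(s_0, k_0) = 0xF5
s_2 = Round(s_1, k_1) = 0x87
s_3 = Round(s_2, k_2) = 0x81
s_4 = Round(s_3, k_3) = 0x1E
s_5 = Round(s_4, k_4) = 0x3C
s_6 = Round(s_5, k_5) = 0x01
s_7 = Round(s_6, k_6) = 0xC5
s_8 = Round(s_7, k_7) = 0xD3

0xD3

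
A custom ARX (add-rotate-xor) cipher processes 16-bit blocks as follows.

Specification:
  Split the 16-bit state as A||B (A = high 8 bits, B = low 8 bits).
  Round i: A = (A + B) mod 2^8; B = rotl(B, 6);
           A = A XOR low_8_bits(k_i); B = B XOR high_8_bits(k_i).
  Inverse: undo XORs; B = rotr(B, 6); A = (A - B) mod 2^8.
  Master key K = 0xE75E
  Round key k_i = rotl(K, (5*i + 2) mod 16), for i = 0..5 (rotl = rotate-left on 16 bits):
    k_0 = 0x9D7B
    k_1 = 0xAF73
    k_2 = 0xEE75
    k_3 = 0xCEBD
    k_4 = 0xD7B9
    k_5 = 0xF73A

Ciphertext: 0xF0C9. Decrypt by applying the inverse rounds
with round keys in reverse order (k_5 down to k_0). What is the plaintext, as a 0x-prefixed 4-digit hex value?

s_0 = ciphertext = 0xF0C9
s_1 = InvRound(s_0, k_5) = 0xD2F8
s_2 = InvRound(s_1, k_4) = 0xAFBC
s_3 = InvRound(s_2, k_3) = 0x49C9
s_4 = InvRound(s_3, k_2) = 0xA09C
s_5 = InvRound(s_4, k_1) = 0x07CC
s_6 = InvRound(s_5, k_0) = 0x3745

0x3745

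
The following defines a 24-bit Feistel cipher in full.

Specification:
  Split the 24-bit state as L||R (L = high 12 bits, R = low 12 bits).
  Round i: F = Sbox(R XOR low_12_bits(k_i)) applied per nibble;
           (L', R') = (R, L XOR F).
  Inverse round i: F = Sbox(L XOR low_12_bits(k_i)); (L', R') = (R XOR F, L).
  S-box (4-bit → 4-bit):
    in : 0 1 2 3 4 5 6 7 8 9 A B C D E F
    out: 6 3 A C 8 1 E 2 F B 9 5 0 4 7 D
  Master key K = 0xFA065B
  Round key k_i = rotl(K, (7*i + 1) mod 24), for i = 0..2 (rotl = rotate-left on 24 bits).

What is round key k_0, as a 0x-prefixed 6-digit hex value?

0xF40CB7

K = 0xFA065B
k_0 = rotl(K, (7*0+1) mod 24) = rotl(K, 1) = 0xF40CB7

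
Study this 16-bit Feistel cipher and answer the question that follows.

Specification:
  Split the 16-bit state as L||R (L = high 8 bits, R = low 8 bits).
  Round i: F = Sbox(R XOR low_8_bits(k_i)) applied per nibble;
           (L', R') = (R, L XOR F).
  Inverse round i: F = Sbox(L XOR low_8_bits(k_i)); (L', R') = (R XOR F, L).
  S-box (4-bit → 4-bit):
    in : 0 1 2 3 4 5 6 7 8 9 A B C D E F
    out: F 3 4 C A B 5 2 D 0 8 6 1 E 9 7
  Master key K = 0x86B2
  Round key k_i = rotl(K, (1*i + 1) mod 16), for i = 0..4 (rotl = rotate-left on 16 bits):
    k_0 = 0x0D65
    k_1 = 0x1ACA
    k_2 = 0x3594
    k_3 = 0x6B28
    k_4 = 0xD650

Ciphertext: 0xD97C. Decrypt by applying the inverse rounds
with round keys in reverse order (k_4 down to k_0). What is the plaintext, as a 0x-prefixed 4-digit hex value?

0x6F59

s_0 = ciphertext = 0xD97C
s_1 = InvRound(s_0, k_4) = 0xACD9
s_2 = InvRound(s_1, k_3) = 0x03AC
s_3 = InvRound(s_2, k_2) = 0xAE03
s_4 = InvRound(s_3, k_1) = 0x59AE
s_5 = InvRound(s_4, k_0) = 0x6F59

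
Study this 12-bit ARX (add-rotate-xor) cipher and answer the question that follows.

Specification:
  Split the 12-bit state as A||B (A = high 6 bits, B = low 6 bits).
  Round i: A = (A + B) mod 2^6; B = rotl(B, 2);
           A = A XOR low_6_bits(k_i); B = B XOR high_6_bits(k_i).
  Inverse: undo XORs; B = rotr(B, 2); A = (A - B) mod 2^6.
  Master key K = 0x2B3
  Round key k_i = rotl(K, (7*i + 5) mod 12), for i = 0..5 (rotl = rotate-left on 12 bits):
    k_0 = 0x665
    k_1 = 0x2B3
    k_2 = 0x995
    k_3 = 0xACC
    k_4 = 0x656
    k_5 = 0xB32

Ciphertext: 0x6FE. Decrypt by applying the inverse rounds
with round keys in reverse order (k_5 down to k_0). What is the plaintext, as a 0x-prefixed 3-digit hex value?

s_0 = ciphertext = 0x6FE
s_1 = InvRound(s_0, k_5) = 0x164
s_2 = InvRound(s_1, k_4) = 0xD1F
s_3 = InvRound(s_2, k_3) = 0xACD
s_4 = InvRound(s_3, k_2) = 0x13A
s_5 = InvRound(s_4, k_1) = 0xACC
s_6 = InvRound(s_5, k_0) = 0xE55

0xE55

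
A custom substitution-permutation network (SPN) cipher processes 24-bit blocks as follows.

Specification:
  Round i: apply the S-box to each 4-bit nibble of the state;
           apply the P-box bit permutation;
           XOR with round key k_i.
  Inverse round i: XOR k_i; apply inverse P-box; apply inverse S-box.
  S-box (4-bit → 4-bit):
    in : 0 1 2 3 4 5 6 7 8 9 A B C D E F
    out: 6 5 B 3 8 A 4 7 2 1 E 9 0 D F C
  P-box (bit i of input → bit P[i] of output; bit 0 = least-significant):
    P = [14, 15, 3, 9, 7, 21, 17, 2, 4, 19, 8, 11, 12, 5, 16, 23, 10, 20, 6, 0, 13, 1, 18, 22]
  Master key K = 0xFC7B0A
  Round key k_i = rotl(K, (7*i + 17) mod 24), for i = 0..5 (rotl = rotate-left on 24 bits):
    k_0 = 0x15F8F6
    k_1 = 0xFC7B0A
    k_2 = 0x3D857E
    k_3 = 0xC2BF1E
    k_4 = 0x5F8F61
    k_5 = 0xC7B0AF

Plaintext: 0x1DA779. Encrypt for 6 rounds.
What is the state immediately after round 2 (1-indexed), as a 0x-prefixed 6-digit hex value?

s_0 = plaintext = 0x1DA779
s_1 = Round(s_0, k_0) = 0xBA9D07
s_2 = Round(s_1, k_1) = 0x8E8253
s_3 = Round(s_2, k_2) = 0x054909
s_4 = Round(s_3, k_3) = 0x74FF0D
s_5 = Round(s_4, k_4) = 0xF8E46A
s_6 = Round(s_5, k_5) = 0x102A87

0x8E8253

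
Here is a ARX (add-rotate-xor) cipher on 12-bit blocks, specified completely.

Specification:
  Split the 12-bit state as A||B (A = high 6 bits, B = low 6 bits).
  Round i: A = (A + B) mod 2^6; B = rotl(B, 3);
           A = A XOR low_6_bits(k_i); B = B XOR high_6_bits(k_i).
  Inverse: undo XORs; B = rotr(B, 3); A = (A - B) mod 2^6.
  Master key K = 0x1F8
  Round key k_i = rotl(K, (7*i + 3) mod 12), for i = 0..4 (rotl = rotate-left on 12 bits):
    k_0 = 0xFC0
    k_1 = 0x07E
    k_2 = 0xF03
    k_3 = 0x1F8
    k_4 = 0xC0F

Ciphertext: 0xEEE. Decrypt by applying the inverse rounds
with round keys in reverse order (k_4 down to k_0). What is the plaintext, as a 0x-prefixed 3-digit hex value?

s_0 = ciphertext = 0xEEE
s_1 = InvRound(s_0, k_4) = 0x073
s_2 = InvRound(s_1, k_3) = 0x4E6
s_3 = InvRound(s_2, k_2) = 0xF53
s_4 = InvRound(s_3, k_1) = 0xC52
s_5 = InvRound(s_4, k_0) = 0x12D

0x12D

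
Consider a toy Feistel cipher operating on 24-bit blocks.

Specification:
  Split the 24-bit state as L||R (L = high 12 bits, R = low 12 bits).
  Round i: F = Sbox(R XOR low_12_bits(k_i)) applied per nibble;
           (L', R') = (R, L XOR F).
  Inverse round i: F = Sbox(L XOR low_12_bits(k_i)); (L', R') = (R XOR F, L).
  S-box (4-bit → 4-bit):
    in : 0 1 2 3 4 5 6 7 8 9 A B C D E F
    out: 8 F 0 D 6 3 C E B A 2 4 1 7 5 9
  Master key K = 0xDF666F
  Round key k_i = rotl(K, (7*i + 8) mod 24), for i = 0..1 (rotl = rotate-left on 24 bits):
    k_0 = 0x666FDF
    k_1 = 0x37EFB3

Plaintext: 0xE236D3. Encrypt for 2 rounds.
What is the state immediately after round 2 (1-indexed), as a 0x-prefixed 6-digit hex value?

s_0 = plaintext = 0xE236D3
s_1 = Round(s_0, k_0) = 0x6D34A2
s_2 = Round(s_1, k_1) = 0x4A222C

0x4A222C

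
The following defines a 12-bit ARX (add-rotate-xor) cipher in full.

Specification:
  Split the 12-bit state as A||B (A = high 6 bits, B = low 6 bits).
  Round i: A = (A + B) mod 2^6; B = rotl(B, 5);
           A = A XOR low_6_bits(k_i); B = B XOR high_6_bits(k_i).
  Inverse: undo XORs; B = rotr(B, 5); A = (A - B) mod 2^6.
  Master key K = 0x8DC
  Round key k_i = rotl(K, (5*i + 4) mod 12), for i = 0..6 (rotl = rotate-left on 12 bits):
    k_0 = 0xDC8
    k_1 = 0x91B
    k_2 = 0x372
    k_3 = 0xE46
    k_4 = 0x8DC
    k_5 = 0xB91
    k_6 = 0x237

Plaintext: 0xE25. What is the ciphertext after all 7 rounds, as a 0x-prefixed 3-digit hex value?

s_0 = plaintext = 0xE25
s_1 = Round(s_0, k_0) = 0x545
s_2 = Round(s_1, k_1) = 0x046
s_3 = Round(s_2, k_2) = 0xD4E
s_4 = Round(s_3, k_3) = 0x17E
s_5 = Round(s_4, k_4) = 0x7FC
s_6 = Round(s_5, k_5) = 0x2B0
s_7 = Round(s_6, k_6) = 0x350

0x350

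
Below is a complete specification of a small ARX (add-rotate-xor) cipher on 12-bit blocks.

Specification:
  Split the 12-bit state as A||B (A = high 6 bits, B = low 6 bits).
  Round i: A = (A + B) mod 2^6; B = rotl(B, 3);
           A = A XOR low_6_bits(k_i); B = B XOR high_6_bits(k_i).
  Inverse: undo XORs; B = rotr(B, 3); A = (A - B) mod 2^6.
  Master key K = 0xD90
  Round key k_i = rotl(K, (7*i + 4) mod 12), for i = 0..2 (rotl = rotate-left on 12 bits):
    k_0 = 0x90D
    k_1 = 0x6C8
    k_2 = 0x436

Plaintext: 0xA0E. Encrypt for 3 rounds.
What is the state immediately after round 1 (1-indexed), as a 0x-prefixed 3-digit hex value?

0xED5

s_0 = plaintext = 0xA0E
s_1 = Round(s_0, k_0) = 0xED5
s_2 = Round(s_1, k_1) = 0x631
s_3 = Round(s_2, k_2) = 0xFDE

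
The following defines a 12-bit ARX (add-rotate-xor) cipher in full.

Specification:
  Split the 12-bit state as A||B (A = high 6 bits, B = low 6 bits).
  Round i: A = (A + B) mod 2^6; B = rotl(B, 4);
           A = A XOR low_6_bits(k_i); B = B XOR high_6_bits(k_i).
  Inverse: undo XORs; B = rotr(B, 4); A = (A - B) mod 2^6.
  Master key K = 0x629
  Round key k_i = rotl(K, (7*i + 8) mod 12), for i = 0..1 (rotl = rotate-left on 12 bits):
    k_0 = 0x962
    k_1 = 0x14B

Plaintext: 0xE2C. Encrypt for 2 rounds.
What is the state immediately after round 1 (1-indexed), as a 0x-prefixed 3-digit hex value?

s_0 = plaintext = 0xE2C
s_1 = Round(s_0, k_0) = 0x1AE
s_2 = Round(s_1, k_1) = 0xFEE

0x1AE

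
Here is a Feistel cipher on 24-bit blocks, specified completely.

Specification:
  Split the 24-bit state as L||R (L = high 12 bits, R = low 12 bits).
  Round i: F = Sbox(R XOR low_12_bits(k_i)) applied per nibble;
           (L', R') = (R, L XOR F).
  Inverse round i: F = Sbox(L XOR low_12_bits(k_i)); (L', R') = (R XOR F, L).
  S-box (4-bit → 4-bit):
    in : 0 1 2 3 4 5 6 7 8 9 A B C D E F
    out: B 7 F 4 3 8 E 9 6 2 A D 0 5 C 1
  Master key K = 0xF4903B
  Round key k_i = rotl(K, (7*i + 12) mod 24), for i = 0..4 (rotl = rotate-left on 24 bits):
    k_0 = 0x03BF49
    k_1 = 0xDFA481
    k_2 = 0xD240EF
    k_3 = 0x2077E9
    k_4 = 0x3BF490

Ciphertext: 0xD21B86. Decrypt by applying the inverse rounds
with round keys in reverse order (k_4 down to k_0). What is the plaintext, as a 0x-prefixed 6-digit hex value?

s_0 = ciphertext = 0xD21B86
s_1 = InvRound(s_0, k_4) = 0x951D21
s_2 = InvRound(s_1, k_3) = 0x1F7951
s_3 = InvRound(s_2, k_2) = 0xE271F7
s_4 = InvRound(s_3, k_1) = 0xB59E27
s_5 = InvRound(s_4, k_0) = 0xD5CB59

0xD5CB59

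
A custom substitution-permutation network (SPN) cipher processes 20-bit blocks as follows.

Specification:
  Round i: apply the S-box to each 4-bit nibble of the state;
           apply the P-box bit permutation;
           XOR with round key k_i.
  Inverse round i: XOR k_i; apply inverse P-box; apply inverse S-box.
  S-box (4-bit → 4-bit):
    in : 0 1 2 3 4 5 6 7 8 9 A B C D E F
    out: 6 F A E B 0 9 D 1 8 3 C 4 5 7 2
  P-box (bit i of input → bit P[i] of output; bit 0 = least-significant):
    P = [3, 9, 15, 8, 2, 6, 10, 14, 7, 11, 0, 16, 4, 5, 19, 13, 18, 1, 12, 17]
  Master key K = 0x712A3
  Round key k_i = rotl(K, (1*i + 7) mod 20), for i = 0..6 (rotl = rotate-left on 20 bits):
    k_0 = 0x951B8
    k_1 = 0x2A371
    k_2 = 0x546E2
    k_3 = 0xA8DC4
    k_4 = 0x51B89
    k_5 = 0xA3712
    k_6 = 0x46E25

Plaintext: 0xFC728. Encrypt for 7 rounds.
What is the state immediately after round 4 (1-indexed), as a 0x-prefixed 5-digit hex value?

0xD1081

s_0 = plaintext = 0xFC728
s_1 = Round(s_0, k_0) = 0x01173
s_2 = Round(s_1, k_1) = 0xB5CC6
s_3 = Round(s_2, k_2) = 0x753EB
s_4 = Round(s_3, k_3) = 0xD1081
s_5 = Round(s_4, k_4) = 0x9A0B4
s_6 = Round(s_5, k_5) = 0x8782B
s_7 = Round(s_6, k_6) = 0x88FF5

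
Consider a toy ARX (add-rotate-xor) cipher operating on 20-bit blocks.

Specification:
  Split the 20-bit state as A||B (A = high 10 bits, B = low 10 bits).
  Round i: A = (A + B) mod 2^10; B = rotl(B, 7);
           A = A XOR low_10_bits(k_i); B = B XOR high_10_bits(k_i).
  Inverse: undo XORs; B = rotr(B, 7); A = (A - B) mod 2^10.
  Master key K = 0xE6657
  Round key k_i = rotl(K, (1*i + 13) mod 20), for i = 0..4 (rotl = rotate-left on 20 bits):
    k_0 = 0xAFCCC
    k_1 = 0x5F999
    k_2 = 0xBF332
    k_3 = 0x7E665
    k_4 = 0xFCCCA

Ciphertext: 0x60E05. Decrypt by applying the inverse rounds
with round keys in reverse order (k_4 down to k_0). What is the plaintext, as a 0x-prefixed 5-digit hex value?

0xFCE3E

s_0 = ciphertext = 0x60E05
s_1 = InvRound(s_0, k_4) = 0x65BB3
s_2 = InvRound(s_1, k_3) = 0x67E54
s_3 = InvRound(s_2, k_2) = 0x5B141
s_4 = InvRound(s_3, k_1) = 0xBF5F8
s_5 = InvRound(s_4, k_0) = 0xFCE3E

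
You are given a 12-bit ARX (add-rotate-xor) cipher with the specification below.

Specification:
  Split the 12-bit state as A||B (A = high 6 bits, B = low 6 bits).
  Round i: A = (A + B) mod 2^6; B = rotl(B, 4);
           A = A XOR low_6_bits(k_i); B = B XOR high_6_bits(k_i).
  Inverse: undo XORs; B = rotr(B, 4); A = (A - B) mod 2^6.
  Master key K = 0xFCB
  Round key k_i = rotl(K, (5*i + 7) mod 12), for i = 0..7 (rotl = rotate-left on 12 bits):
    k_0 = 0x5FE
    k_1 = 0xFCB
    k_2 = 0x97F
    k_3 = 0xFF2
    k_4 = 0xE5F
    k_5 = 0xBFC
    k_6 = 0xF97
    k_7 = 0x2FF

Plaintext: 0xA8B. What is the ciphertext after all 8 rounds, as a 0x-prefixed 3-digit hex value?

s_0 = plaintext = 0xA8B
s_1 = Round(s_0, k_0) = 0x2E5
s_2 = Round(s_1, k_1) = 0xEE6
s_3 = Round(s_2, k_2) = 0x78C
s_4 = Round(s_3, k_3) = 0x63C
s_5 = Round(s_4, k_4) = 0x2F6
s_6 = Round(s_5, k_5) = 0xF42
s_7 = Round(s_6, k_6) = 0xA1E
s_8 = Round(s_7, k_7) = 0xE6C

0xE6C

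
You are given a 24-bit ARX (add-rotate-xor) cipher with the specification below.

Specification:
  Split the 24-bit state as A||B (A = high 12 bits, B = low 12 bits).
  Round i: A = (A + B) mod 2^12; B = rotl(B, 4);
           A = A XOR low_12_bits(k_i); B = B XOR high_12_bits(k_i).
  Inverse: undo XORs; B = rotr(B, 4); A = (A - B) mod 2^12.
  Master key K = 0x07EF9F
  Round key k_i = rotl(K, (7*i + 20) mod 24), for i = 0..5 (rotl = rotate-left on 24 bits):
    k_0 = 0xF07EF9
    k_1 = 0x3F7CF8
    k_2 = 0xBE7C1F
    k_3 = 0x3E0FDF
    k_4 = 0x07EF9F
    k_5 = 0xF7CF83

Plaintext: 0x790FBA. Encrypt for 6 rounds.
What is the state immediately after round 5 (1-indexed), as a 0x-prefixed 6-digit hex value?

s_0 = plaintext = 0x790FBA
s_1 = Round(s_0, k_0) = 0x9B34A8
s_2 = Round(s_1, k_1) = 0x2A3973
s_3 = Round(s_2, k_2) = 0x009CDE
s_4 = Round(s_3, k_3) = 0x338E0C
s_5 = Round(s_4, k_4) = 0xEDB0B0
s_6 = Round(s_5, k_5) = 0x00847C

0xEDB0B0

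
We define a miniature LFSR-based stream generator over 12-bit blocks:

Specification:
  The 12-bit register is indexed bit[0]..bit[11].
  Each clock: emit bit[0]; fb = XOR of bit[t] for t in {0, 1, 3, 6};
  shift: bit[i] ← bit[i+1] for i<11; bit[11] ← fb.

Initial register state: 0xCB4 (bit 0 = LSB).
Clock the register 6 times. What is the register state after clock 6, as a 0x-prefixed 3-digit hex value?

reg_0 = 0xCB4
clock 1: out=0, reg = 0x65A
clock 2: out=0, reg = 0xB2D
clock 3: out=1, reg = 0x596
clock 4: out=0, reg = 0xACB
clock 5: out=1, reg = 0x565
clock 6: out=1, reg = 0x2B2

0x2B2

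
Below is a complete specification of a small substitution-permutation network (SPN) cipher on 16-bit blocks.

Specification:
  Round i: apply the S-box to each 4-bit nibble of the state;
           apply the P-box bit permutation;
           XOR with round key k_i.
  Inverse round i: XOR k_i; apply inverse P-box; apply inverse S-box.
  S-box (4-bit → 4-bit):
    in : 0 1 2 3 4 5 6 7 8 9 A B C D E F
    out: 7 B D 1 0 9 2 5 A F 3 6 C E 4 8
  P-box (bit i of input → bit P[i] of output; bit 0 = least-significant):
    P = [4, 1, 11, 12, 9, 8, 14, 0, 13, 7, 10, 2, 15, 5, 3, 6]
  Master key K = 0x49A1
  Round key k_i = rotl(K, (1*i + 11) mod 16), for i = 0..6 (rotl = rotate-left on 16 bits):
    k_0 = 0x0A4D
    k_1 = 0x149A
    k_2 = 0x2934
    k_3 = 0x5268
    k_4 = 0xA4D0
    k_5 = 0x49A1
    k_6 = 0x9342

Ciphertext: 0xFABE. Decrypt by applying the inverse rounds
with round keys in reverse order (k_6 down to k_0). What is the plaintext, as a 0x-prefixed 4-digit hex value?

0xE481

s_0 = ciphertext = 0xFABE
s_1 = InvRound(s_0, k_6) = 0xD1B7
s_2 = InvRound(s_1, k_5) = 0x3F49
s_3 = InvRound(s_2, k_4) = 0x7612
s_4 = InvRound(s_3, k_3) = 0xD74A
s_5 = InvRound(s_4, k_2) = 0x9279
s_6 = InvRound(s_5, k_1) = 0x1B56
s_7 = InvRound(s_6, k_0) = 0xE481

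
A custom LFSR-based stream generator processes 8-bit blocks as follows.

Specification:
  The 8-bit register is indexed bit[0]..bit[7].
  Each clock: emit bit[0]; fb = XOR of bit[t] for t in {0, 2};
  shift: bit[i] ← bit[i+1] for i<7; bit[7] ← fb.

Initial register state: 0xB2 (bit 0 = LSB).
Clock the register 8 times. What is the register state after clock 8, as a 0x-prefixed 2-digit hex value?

reg_0 = 0xB2
clock 1: out=0, reg = 0x59
clock 2: out=1, reg = 0xAC
clock 3: out=0, reg = 0xD6
clock 4: out=0, reg = 0xEB
clock 5: out=1, reg = 0xF5
clock 6: out=1, reg = 0x7A
clock 7: out=0, reg = 0x3D
clock 8: out=1, reg = 0x1E

0x1E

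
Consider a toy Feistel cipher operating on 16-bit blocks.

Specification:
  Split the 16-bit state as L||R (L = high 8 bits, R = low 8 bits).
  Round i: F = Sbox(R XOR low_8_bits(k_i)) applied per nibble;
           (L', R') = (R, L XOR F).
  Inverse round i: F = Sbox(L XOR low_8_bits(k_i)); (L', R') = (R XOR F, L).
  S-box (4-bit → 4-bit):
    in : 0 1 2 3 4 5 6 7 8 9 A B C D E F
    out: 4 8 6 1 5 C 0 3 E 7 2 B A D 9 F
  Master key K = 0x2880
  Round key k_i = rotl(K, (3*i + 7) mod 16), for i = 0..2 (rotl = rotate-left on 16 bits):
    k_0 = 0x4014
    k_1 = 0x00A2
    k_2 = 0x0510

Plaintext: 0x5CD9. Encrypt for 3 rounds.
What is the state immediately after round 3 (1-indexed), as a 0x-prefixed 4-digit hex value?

s_0 = plaintext = 0x5CD9
s_1 = Round(s_0, k_0) = 0xD9F1
s_2 = Round(s_1, k_1) = 0xF118
s_3 = Round(s_2, k_2) = 0x18BF

0x18BF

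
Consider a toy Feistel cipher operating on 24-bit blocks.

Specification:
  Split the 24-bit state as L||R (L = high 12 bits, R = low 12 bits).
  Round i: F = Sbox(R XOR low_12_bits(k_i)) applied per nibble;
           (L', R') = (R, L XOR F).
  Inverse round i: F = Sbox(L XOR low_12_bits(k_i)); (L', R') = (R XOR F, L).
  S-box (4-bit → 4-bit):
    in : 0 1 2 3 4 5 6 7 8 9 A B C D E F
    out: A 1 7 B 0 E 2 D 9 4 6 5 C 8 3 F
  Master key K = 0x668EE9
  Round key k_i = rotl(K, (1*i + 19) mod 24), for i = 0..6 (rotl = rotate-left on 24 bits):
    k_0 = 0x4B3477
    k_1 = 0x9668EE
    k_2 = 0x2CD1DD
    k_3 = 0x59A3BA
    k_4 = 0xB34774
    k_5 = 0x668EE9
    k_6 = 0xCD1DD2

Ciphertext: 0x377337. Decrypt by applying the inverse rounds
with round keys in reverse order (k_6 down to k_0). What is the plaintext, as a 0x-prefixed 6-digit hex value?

0x0324D5

s_0 = ciphertext = 0x377337
s_1 = InvRound(s_0, k_6) = 0x059377
s_2 = InvRound(s_1, k_5) = 0x02D059
s_3 = InvRound(s_2, k_4) = 0xDBD02D
s_4 = InvRound(s_3, k_3) = 0x380DBD
s_5 = InvRound(s_4, k_2) = 0xA55380
s_6 = InvRound(s_5, k_1) = 0x4D5A55
s_7 = InvRound(s_6, k_0) = 0x0324D5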